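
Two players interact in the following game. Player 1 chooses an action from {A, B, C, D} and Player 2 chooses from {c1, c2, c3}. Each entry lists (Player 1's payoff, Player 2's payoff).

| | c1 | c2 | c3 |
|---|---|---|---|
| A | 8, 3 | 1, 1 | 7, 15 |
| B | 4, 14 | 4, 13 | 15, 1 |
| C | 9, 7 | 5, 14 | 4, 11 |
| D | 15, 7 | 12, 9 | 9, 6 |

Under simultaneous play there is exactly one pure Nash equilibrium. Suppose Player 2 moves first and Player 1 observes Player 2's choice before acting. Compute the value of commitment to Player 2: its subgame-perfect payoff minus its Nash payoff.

Player 1 best-responds to each possible Player 2 move:
- c1 → Player 1 plays D (best of 8, 4, 9, 15); Player 2 gets 7.
- c2 → Player 1 plays D (best of 1, 4, 5, 12); Player 2 gets 9.
- c3 → Player 1 plays B (best of 7, 15, 4, 9); Player 2 gets 1.
Maximizing over 7, 9, 1, Player 2 chooses c2. Subgame-perfect outcome: (D, c2) with payoffs (12, 9).
Under simultaneous play:
Player 1's best replies: c1→D; c2→D; c3→B.
Player 2's best replies: A→c3; B→c1; C→c2; D→c2.
Only (D, c2) has each player best-responding; Nash payoffs (12, 9).
Player 2's commitment gain: 9 − 9 = 0.

0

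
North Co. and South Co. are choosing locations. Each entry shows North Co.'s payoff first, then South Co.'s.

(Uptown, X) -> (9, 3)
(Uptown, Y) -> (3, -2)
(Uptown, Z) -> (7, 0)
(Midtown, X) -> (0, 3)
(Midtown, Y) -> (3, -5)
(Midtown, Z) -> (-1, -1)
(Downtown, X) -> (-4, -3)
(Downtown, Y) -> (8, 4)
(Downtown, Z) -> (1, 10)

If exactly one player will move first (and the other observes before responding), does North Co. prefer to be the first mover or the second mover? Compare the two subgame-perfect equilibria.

first

If North Co. leads: South Co.'s best replies are Uptown→X, Midtown→X, Downtown→Z; North Co.'s induced payoffs 9, 0, 1; outcome (Uptown, X), payoffs (9, 3).
If South Co. leads: North Co.'s best replies are X→Uptown, Y→Downtown, Z→Uptown; South Co.'s induced payoffs 3, 4, 0; outcome (Downtown, Y), payoffs (8, 4).
North Co. gets 9 moving first and 8 moving second, so North Co. prefers to move first.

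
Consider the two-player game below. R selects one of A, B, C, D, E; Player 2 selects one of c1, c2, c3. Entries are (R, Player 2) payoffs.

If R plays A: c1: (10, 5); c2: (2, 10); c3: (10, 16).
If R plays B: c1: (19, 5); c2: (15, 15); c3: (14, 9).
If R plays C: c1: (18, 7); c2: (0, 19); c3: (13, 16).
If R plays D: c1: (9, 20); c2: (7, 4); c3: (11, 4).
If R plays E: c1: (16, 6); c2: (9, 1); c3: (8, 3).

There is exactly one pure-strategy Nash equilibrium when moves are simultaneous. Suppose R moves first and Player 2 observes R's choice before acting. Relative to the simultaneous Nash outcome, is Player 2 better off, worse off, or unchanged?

Solve by backward induction (R leads).
- A → Player 2 plays c3 (best of 5, 10, 16); R gets 10.
- B → Player 2 plays c2 (best of 5, 15, 9); R gets 15.
- C → Player 2 plays c2 (best of 7, 19, 16); R gets 0.
- D → Player 2 plays c1 (best of 20, 4, 4); R gets 9.
- E → Player 2 plays c1 (best of 6, 1, 3); R gets 16.
Maximizing over 10, 15, 0, 9, 16, R chooses E. Subgame-perfect outcome: (E, c1) with payoffs (16, 6).
Now find the simultaneous Nash equilibrium.
R's best replies: c1→B; c2→B; c3→B.
Player 2's best replies: A→c3; B→c2; C→c2; D→c1; E→c1.
The unique mutual best reply is (B, c2), giving (15, 15).
Player 2 earns 6 sequentially versus 15 at the Nash outcome: worse off.

worse off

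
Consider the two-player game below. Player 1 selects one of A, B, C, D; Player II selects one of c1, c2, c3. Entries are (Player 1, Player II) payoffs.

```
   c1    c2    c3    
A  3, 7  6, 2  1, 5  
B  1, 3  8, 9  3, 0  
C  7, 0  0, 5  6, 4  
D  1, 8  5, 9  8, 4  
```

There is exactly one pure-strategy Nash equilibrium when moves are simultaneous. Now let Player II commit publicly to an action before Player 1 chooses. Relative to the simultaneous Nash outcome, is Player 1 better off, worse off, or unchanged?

Solve by backward induction (Player II leads).
- c1: BR = C, leader payoff 0.
- c2: BR = B, leader payoff 9.
- c3: BR = D, leader payoff 4.
Among 0, 9, 4, the best is 9 at c2. Subgame-perfect outcome: (B, c2) with payoffs (8, 9).
Now find the simultaneous Nash equilibrium.
Player 1's best replies: c1→C; c2→B; c3→D.
Player II's best replies: A→c1; B→c2; C→c2; D→c2.
Only (B, c2) has each player best-responding; Nash payoffs (8, 9).
Player 1 earns 8 sequentially versus 8 at the Nash outcome: unchanged.

unchanged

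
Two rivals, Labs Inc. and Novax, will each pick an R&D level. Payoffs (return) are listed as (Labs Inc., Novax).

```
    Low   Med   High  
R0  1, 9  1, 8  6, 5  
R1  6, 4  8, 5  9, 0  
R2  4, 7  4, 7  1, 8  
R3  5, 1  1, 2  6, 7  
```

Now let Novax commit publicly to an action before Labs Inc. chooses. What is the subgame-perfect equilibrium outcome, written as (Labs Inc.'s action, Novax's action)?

Backward induction with Novax moving first.
- Low: Labs Inc. compares 1, 6, 4, 5 and picks R1; Novax would get 4.
- Med: Labs Inc. compares 1, 8, 4, 1 and picks R1; Novax would get 5.
- High: Labs Inc. compares 6, 9, 1, 6 and picks R1; Novax would get 0.
Novax's induced payoffs are 4, 5, 0, so Novax commits to Med. Subgame-perfect outcome: (R1, Med) with payoffs (8, 5).

(R1, Med)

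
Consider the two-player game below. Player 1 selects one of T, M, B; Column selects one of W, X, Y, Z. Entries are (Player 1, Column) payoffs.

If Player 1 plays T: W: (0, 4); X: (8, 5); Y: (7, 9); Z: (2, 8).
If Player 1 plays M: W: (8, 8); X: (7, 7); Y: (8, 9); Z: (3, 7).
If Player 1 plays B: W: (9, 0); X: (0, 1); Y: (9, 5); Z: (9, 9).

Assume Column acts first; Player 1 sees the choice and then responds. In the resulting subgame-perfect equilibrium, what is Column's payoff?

Solve by backward induction (Column leads).
- W: BR = B, leader payoff 0.
- X: BR = T, leader payoff 5.
- Y: BR = B, leader payoff 5.
- Z: BR = B, leader payoff 9.
Among 0, 5, 5, 9, the best is 9 at Z. Subgame-perfect outcome: (B, Z) with payoffs (9, 9).

9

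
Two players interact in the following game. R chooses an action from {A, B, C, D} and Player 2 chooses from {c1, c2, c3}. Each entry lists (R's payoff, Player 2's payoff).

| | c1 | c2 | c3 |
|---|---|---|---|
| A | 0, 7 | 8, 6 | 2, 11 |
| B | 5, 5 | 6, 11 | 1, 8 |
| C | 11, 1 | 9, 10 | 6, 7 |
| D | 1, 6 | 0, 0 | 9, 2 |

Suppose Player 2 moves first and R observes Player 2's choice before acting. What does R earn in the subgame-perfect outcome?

Backward induction with Player 2 moving first.
- c1: R compares 0, 5, 11, 1 and picks C; Player 2 would get 1.
- c2: R compares 8, 6, 9, 0 and picks C; Player 2 would get 10.
- c3: R compares 2, 1, 6, 9 and picks D; Player 2 would get 2.
Among 1, 10, 2, the best is 10 at c2. Subgame-perfect outcome: (C, c2) with payoffs (9, 10).

9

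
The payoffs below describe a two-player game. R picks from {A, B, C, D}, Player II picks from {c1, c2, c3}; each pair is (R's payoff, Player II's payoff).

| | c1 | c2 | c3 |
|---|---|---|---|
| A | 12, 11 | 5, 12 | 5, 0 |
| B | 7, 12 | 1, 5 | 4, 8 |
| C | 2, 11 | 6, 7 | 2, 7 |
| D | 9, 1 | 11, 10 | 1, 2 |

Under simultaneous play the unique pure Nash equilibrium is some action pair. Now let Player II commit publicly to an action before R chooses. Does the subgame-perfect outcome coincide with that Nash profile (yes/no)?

no

R best-responds to each possible Player II move:
- c1: BR = A, leader payoff 11.
- c2: BR = D, leader payoff 10.
- c3: BR = A, leader payoff 0.
Among 11, 10, 0, the best is 11 at c1. Subgame-perfect outcome: (A, c1) with payoffs (12, 11).
Under simultaneous play:
R's best replies: c1→A; c2→D; c3→A.
Player II's best replies: A→c2; B→c1; C→c1; D→c2.
Only (D, c2) has each player best-responding; Nash payoffs (11, 10).
Sequential outcome (A, c1) differs from the Nash profile (D, c2).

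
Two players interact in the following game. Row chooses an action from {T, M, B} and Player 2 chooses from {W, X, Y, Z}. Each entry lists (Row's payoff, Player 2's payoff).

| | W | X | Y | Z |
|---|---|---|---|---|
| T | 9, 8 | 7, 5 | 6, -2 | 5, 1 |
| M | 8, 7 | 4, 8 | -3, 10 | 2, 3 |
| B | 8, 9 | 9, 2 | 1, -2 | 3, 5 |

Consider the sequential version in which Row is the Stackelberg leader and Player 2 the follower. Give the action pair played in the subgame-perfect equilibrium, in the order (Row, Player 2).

(T, W)

Backward induction with Row moving first.
- T: Player 2 compares 8, 5, -2, 1 and picks W; Row would get 9.
- M: Player 2 compares 7, 8, 10, 3 and picks Y; Row would get -3.
- B: Player 2 compares 9, 2, -2, 5 and picks W; Row would get 8.
Among 9, -3, 8, the best is 9 at T. Subgame-perfect outcome: (T, W) with payoffs (9, 8).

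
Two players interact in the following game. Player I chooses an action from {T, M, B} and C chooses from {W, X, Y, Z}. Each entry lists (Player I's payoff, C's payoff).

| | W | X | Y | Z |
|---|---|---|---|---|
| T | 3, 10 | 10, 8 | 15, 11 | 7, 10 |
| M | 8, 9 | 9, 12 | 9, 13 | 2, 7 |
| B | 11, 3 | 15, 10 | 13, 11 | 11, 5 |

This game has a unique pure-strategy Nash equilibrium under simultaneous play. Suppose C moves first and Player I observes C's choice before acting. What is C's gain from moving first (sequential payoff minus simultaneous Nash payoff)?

0

Backward induction with C moving first.
- W: Player I compares 3, 8, 11 and picks B; C would get 3.
- X: Player I compares 10, 9, 15 and picks B; C would get 10.
- Y: Player I compares 15, 9, 13 and picks T; C would get 11.
- Z: Player I compares 7, 2, 11 and picks B; C would get 5.
Among 3, 10, 11, 5, the best is 11 at Y. Subgame-perfect outcome: (T, Y) with payoffs (15, 11).
Now find the simultaneous Nash equilibrium.
Player I's best replies: W→B; X→B; Y→T; Z→B.
C's best replies: T→Y; M→Y; B→Y.
The unique mutual best reply is (T, Y), giving (15, 11).
C's commitment gain: 11 − 11 = 0.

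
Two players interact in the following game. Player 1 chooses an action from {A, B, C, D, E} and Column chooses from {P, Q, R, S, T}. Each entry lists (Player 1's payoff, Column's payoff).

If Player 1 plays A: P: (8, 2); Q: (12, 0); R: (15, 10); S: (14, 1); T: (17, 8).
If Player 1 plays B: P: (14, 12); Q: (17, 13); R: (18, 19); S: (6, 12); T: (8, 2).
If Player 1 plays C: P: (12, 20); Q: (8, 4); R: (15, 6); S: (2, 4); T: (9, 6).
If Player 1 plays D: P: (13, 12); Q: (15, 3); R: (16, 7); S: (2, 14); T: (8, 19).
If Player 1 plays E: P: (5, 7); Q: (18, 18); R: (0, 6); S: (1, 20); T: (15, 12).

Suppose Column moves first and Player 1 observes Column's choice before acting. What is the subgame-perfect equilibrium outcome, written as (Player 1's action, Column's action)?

(B, R)

Backward induction with Column moving first.
- P: BR = B, leader payoff 12.
- Q: BR = E, leader payoff 18.
- R: BR = B, leader payoff 19.
- S: BR = A, leader payoff 1.
- T: BR = A, leader payoff 8.
Among 12, 18, 19, 1, 8, the best is 19 at R. Subgame-perfect outcome: (B, R) with payoffs (18, 19).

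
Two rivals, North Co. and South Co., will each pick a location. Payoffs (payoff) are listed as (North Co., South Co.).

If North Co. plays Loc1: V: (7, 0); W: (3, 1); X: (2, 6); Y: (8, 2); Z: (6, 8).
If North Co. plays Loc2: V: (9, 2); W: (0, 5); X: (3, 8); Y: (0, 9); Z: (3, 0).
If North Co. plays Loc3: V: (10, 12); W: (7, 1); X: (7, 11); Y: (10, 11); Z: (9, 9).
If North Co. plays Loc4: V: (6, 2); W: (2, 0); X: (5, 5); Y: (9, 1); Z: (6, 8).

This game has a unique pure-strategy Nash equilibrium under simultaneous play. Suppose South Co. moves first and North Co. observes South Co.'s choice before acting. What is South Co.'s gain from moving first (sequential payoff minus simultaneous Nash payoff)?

0

Backward induction with South Co. moving first.
- V: North Co. compares 7, 9, 10, 6 and picks Loc3; South Co. would get 12.
- W: North Co. compares 3, 0, 7, 2 and picks Loc3; South Co. would get 1.
- X: North Co. compares 2, 3, 7, 5 and picks Loc3; South Co. would get 11.
- Y: North Co. compares 8, 0, 10, 9 and picks Loc3; South Co. would get 11.
- Z: North Co. compares 6, 3, 9, 6 and picks Loc3; South Co. would get 9.
Maximizing over 12, 1, 11, 11, 9, South Co. chooses V. Subgame-perfect outcome: (Loc3, V) with payoffs (10, 12).
Now find the simultaneous Nash equilibrium.
North Co.'s best replies: V→Loc3; W→Loc3; X→Loc3; Y→Loc3; Z→Loc3.
South Co.'s best replies: Loc1→Z; Loc2→Y; Loc3→V; Loc4→Z.
Only (Loc3, V) has each player best-responding; Nash payoffs (10, 12).
South Co.'s commitment gain: 12 − 12 = 0.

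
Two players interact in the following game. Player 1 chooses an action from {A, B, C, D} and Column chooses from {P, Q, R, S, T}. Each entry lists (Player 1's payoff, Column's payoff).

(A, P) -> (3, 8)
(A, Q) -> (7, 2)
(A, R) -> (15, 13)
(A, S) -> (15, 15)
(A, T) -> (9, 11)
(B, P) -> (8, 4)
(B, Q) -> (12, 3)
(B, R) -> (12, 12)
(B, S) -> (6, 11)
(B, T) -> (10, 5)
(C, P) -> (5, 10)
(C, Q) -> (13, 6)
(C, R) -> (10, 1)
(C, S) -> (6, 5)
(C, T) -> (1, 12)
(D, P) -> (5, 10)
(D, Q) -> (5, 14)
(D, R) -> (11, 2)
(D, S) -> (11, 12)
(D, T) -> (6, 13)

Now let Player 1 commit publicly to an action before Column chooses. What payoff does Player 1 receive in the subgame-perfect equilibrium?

15

Solve by backward induction (Player 1 leads).
- A: BR = S, leader payoff 15.
- B: BR = R, leader payoff 12.
- C: BR = T, leader payoff 1.
- D: BR = Q, leader payoff 5.
Player 1's induced payoffs are 15, 12, 1, 5, so Player 1 commits to A. Subgame-perfect outcome: (A, S) with payoffs (15, 15).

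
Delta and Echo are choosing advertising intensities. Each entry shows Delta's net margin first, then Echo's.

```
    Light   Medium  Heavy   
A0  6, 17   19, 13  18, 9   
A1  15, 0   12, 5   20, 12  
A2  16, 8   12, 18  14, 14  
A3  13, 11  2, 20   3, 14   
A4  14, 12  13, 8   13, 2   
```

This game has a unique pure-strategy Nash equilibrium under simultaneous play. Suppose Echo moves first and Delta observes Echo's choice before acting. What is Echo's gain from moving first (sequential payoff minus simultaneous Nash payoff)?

Backward induction with Echo moving first.
- Light: Delta compares 6, 15, 16, 13, 14 and picks A2; Echo would get 8.
- Medium: Delta compares 19, 12, 12, 2, 13 and picks A0; Echo would get 13.
- Heavy: Delta compares 18, 20, 14, 3, 13 and picks A1; Echo would get 12.
Echo's induced payoffs are 8, 13, 12, so Echo commits to Medium. Subgame-perfect outcome: (A0, Medium) with payoffs (19, 13).
For the simultaneous game, intersect best replies.
Delta's best replies: Light→A2; Medium→A0; Heavy→A1.
Echo's best replies: A0→Light; A1→Heavy; A2→Medium; A3→Medium; A4→Light.
The unique mutual best reply is (A1, Heavy), giving (20, 12).
Echo's commitment gain: 13 − 12 = 1.

1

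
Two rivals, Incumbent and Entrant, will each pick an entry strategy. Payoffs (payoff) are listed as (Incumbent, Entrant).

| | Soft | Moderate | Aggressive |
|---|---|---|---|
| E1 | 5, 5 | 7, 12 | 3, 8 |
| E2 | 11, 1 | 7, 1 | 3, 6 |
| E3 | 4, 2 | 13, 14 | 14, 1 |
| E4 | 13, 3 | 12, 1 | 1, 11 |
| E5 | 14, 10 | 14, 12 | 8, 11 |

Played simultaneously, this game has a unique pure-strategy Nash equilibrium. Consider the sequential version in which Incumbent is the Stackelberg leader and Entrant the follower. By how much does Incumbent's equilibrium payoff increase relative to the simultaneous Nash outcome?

Entrant best-responds to each possible Incumbent move:
- E1: Entrant compares 5, 12, 8 and picks Moderate; Incumbent would get 7.
- E2: Entrant compares 1, 1, 6 and picks Aggressive; Incumbent would get 3.
- E3: Entrant compares 2, 14, 1 and picks Moderate; Incumbent would get 13.
- E4: Entrant compares 3, 1, 11 and picks Aggressive; Incumbent would get 1.
- E5: Entrant compares 10, 12, 11 and picks Moderate; Incumbent would get 14.
Maximizing over 7, 3, 13, 1, 14, Incumbent chooses E5. Subgame-perfect outcome: (E5, Moderate) with payoffs (14, 12).
Under simultaneous play:
Incumbent's best replies: Soft→E5; Moderate→E5; Aggressive→E3.
Entrant's best replies: E1→Moderate; E2→Aggressive; E3→Moderate; E4→Aggressive; E5→Moderate.
Only (E5, Moderate) has each player best-responding; Nash payoffs (14, 12).
Incumbent's commitment gain: 14 − 14 = 0.

0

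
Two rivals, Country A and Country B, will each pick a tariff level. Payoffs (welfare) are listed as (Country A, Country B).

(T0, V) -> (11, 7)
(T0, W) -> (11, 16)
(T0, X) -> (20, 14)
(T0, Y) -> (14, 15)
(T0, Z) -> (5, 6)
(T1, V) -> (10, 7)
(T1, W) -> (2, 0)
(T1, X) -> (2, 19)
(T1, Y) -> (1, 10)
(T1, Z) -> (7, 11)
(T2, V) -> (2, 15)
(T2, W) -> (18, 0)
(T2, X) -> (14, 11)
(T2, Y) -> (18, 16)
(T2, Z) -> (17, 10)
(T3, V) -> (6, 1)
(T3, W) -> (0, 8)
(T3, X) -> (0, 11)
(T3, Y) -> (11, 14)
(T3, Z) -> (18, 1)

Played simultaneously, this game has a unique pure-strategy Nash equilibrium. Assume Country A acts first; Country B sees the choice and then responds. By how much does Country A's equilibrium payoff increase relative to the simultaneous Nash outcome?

0

Work backward from Country B's decision.
- T0: Country B compares 7, 16, 14, 15, 6 and picks W; Country A would get 11.
- T1: Country B compares 7, 0, 19, 10, 11 and picks X; Country A would get 2.
- T2: Country B compares 15, 0, 11, 16, 10 and picks Y; Country A would get 18.
- T3: Country B compares 1, 8, 11, 14, 1 and picks Y; Country A would get 11.
Among 11, 2, 18, 11, the best is 18 at T2. Subgame-perfect outcome: (T2, Y) with payoffs (18, 16).
Under simultaneous play:
Country A's best replies: V→T0; W→T2; X→T0; Y→T2; Z→T3.
Country B's best replies: T0→W; T1→X; T2→Y; T3→Y.
The unique mutual best reply is (T2, Y), giving (18, 16).
Country A's commitment gain: 18 − 18 = 0.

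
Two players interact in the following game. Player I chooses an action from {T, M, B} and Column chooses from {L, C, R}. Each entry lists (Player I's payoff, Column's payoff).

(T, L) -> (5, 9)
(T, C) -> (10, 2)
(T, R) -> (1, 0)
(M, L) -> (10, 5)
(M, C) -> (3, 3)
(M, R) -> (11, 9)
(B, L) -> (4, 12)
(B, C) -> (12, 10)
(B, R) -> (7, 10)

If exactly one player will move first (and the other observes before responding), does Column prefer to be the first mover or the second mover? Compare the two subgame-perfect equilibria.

If Player I leads: Column's best replies are T→L, M→R, B→L; Player I's induced payoffs 5, 11, 4; outcome (M, R), payoffs (11, 9).
If Column leads: Player I's best replies are L→M, C→B, R→M; Column's induced payoffs 5, 10, 9; outcome (B, C), payoffs (12, 10).
Column gets 10 moving first and 9 moving second, so Column prefers to move first.

first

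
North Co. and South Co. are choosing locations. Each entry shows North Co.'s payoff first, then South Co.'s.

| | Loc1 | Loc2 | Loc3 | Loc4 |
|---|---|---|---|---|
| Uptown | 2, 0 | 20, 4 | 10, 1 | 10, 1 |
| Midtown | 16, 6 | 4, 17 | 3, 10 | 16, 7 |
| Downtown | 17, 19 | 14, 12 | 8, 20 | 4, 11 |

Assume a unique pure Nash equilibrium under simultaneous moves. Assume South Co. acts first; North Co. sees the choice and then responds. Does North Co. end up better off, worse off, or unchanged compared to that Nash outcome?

worse off

Solve by backward induction (South Co. leads).
- Loc1: North Co. compares 2, 16, 17 and picks Downtown; South Co. would get 19.
- Loc2: North Co. compares 20, 4, 14 and picks Uptown; South Co. would get 4.
- Loc3: North Co. compares 10, 3, 8 and picks Uptown; South Co. would get 1.
- Loc4: North Co. compares 10, 16, 4 and picks Midtown; South Co. would get 7.
Maximizing over 19, 4, 1, 7, South Co. chooses Loc1. Subgame-perfect outcome: (Downtown, Loc1) with payoffs (17, 19).
Under simultaneous play:
North Co.'s best replies: Loc1→Downtown; Loc2→Uptown; Loc3→Uptown; Loc4→Midtown.
South Co.'s best replies: Uptown→Loc2; Midtown→Loc2; Downtown→Loc3.
The unique mutual best reply is (Uptown, Loc2), giving (20, 4).
North Co. earns 17 sequentially versus 20 at the Nash outcome: worse off.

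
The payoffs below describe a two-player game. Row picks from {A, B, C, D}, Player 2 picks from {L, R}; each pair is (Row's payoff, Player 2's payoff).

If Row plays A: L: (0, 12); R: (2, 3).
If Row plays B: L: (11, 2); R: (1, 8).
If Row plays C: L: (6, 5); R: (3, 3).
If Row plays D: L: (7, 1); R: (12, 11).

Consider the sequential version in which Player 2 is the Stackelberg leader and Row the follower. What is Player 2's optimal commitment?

Backward induction with Player 2 moving first.
- L → Row plays B (best of 0, 11, 6, 7); Player 2 gets 2.
- R → Row plays D (best of 2, 1, 3, 12); Player 2 gets 11.
Maximizing over 2, 11, Player 2 chooses R. Subgame-perfect outcome: (D, R) with payoffs (12, 11).

R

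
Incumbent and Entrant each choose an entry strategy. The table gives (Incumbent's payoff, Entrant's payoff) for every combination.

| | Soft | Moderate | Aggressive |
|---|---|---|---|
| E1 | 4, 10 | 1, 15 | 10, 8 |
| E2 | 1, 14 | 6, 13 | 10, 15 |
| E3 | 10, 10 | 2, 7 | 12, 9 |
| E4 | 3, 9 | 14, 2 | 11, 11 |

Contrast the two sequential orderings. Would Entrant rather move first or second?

If Incumbent leads: Entrant's best replies are E1→Moderate, E2→Aggressive, E3→Soft, E4→Aggressive; Incumbent's induced payoffs 1, 10, 10, 11; outcome (E4, Aggressive), payoffs (11, 11).
If Entrant leads: Incumbent's best replies are Soft→E3, Moderate→E4, Aggressive→E3; Entrant's induced payoffs 10, 2, 9; outcome (E3, Soft), payoffs (10, 10).
Entrant gets 10 moving first and 11 moving second, so Entrant prefers to move second.

second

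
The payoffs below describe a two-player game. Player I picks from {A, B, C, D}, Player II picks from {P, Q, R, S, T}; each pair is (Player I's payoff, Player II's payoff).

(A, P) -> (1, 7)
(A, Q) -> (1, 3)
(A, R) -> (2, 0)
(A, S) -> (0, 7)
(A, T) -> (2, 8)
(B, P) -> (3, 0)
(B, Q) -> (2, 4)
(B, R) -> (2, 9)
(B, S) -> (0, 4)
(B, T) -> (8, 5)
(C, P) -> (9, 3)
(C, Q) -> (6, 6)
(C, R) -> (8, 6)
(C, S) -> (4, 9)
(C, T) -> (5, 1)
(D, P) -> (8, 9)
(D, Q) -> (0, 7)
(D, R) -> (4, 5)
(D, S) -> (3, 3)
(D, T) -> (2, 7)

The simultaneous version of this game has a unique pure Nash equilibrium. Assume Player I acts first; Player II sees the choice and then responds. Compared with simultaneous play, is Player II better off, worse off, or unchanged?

Backward induction with Player I moving first.
- A → Player II plays T (best of 7, 3, 0, 7, 8); Player I gets 2.
- B → Player II plays R (best of 0, 4, 9, 4, 5); Player I gets 2.
- C → Player II plays S (best of 3, 6, 6, 9, 1); Player I gets 4.
- D → Player II plays P (best of 9, 7, 5, 3, 7); Player I gets 8.
Among 2, 2, 4, 8, the best is 8 at D. Subgame-perfect outcome: (D, P) with payoffs (8, 9).
Under simultaneous play:
Player I's best replies: P→C; Q→C; R→C; S→C; T→B.
Player II's best replies: A→T; B→R; C→S; D→P.
The unique mutual best reply is (C, S), giving (4, 9).
Player II earns 9 sequentially versus 9 at the Nash outcome: unchanged.

unchanged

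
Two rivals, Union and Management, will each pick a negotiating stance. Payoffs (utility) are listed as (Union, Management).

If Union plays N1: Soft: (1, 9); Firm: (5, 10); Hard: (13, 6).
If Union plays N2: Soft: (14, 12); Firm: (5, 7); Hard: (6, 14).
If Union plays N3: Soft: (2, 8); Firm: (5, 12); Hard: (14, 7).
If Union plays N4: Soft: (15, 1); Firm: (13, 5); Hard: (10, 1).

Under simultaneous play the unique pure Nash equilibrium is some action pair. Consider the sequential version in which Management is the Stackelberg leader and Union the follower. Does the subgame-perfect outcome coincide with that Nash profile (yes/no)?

no

Work backward from Union's decision.
- Soft: BR = N4, leader payoff 1.
- Firm: BR = N4, leader payoff 5.
- Hard: BR = N3, leader payoff 7.
Management's induced payoffs are 1, 5, 7, so Management commits to Hard. Subgame-perfect outcome: (N3, Hard) with payoffs (14, 7).
For the simultaneous game, intersect best replies.
Union's best replies: Soft→N4; Firm→N4; Hard→N3.
Management's best replies: N1→Firm; N2→Hard; N3→Firm; N4→Firm.
The unique mutual best reply is (N4, Firm), giving (13, 5).
Sequential outcome (N3, Hard) differs from the Nash profile (N4, Firm).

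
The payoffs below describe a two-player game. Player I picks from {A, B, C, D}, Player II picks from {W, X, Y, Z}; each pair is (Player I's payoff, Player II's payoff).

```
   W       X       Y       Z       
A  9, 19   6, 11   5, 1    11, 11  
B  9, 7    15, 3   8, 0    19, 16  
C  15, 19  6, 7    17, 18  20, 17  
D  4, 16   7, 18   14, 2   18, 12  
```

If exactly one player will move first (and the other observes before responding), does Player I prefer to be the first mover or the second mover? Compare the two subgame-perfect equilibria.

If Player I leads: Player II's best replies are A→W, B→Z, C→W, D→X; Player I's induced payoffs 9, 19, 15, 7; outcome (B, Z), payoffs (19, 16).
If Player II leads: Player I's best replies are W→C, X→B, Y→C, Z→C; Player II's induced payoffs 19, 3, 18, 17; outcome (C, W), payoffs (15, 19).
Player I gets 19 moving first and 15 moving second, so Player I prefers to move first.

first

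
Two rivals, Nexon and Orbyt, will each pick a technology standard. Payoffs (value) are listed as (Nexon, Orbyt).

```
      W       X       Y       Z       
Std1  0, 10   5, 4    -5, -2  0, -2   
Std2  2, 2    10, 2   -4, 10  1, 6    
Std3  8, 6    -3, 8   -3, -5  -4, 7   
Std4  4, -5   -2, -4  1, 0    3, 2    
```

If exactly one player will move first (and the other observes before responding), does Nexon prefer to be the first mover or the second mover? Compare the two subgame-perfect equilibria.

If Nexon leads: Orbyt's best replies are Std1→W, Std2→Y, Std3→X, Std4→Z; Nexon's induced payoffs 0, -4, -3, 3; outcome (Std4, Z), payoffs (3, 2).
If Orbyt leads: Nexon's best replies are W→Std3, X→Std2, Y→Std4, Z→Std4; Orbyt's induced payoffs 6, 2, 0, 2; outcome (Std3, W), payoffs (8, 6).
Nexon gets 3 moving first and 8 moving second, so Nexon prefers to move second.

second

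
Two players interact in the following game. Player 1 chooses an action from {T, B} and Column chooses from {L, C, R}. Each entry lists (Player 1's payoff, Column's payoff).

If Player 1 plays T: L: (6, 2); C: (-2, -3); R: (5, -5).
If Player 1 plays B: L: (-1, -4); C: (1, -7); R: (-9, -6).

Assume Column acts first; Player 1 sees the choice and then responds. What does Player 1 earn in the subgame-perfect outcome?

Backward induction with Column moving first.
- L → Player 1 plays T (best of 6, -1); Column gets 2.
- C → Player 1 plays B (best of -2, 1); Column gets -7.
- R → Player 1 plays T (best of 5, -9); Column gets -5.
Among 2, -7, -5, the best is 2 at L. Subgame-perfect outcome: (T, L) with payoffs (6, 2).

6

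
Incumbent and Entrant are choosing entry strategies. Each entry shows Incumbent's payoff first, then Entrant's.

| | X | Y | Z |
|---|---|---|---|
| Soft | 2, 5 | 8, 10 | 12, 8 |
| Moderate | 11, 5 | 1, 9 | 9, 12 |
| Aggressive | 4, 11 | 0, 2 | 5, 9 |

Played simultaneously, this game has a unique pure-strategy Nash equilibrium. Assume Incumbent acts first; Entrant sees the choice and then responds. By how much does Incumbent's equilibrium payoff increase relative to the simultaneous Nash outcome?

Work backward from Entrant's decision.
- Soft: BR = Y, leader payoff 8.
- Moderate: BR = Z, leader payoff 9.
- Aggressive: BR = X, leader payoff 4.
Among 8, 9, 4, the best is 9 at Moderate. Subgame-perfect outcome: (Moderate, Z) with payoffs (9, 12).
Under simultaneous play:
Incumbent's best replies: X→Moderate; Y→Soft; Z→Soft.
Entrant's best replies: Soft→Y; Moderate→Z; Aggressive→X.
Only (Soft, Y) has each player best-responding; Nash payoffs (8, 10).
Incumbent's commitment gain: 9 − 8 = 1.

1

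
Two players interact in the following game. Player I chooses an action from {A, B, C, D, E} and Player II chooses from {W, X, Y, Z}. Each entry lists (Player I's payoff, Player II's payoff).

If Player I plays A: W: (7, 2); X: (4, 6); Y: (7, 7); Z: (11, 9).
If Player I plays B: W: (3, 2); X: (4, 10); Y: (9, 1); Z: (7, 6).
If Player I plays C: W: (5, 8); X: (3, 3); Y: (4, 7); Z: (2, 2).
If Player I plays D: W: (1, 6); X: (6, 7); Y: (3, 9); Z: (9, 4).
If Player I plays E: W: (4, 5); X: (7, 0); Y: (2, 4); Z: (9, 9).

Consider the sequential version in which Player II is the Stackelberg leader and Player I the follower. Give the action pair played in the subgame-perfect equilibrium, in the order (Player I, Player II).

(A, Z)

Work backward from Player I's decision.
- W: Player I compares 7, 3, 5, 1, 4 and picks A; Player II would get 2.
- X: Player I compares 4, 4, 3, 6, 7 and picks E; Player II would get 0.
- Y: Player I compares 7, 9, 4, 3, 2 and picks B; Player II would get 1.
- Z: Player I compares 11, 7, 2, 9, 9 and picks A; Player II would get 9.
Maximizing over 2, 0, 1, 9, Player II chooses Z. Subgame-perfect outcome: (A, Z) with payoffs (11, 9).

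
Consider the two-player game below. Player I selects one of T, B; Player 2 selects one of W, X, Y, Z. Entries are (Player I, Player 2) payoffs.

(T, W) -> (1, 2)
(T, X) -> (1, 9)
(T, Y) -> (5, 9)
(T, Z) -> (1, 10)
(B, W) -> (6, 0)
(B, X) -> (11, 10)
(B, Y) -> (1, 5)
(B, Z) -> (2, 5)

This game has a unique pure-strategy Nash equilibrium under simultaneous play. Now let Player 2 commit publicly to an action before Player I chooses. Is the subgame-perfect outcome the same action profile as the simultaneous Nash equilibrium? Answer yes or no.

yes

Solve by backward induction (Player 2 leads).
- W: Player I compares 1, 6 and picks B; Player 2 would get 0.
- X: Player I compares 1, 11 and picks B; Player 2 would get 10.
- Y: Player I compares 5, 1 and picks T; Player 2 would get 9.
- Z: Player I compares 1, 2 and picks B; Player 2 would get 5.
Among 0, 10, 9, 5, the best is 10 at X. Subgame-perfect outcome: (B, X) with payoffs (11, 10).
Now find the simultaneous Nash equilibrium.
Player I's best replies: W→B; X→B; Y→T; Z→B.
Player 2's best replies: T→Z; B→X.
The unique mutual best reply is (B, X), giving (11, 10).
Sequential outcome (B, X) coincides with the Nash profile (B, X).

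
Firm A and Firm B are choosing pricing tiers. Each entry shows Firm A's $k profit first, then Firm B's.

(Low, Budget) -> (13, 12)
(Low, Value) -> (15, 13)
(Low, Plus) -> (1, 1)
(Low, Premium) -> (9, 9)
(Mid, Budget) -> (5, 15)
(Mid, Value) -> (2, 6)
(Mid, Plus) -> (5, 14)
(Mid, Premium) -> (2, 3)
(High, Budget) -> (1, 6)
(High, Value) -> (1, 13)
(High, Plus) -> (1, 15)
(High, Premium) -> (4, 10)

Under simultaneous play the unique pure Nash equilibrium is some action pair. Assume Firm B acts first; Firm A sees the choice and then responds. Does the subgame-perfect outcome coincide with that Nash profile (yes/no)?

Work backward from Firm A's decision.
- Budget: BR = Low, leader payoff 12.
- Value: BR = Low, leader payoff 13.
- Plus: BR = Mid, leader payoff 14.
- Premium: BR = Low, leader payoff 9.
Among 12, 13, 14, 9, the best is 14 at Plus. Subgame-perfect outcome: (Mid, Plus) with payoffs (5, 14).
Under simultaneous play:
Firm A's best replies: Budget→Low; Value→Low; Plus→Mid; Premium→Low.
Firm B's best replies: Low→Value; Mid→Budget; High→Plus.
Only (Low, Value) has each player best-responding; Nash payoffs (15, 13).
Sequential outcome (Mid, Plus) differs from the Nash profile (Low, Value).

no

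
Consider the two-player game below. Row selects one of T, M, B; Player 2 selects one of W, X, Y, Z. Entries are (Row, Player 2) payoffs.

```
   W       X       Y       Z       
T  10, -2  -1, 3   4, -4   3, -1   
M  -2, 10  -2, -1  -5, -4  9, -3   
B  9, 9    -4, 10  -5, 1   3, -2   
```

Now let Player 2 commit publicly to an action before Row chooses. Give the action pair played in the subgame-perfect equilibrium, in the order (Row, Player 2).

(T, X)

Work backward from Row's decision.
- W: BR = T, leader payoff -2.
- X: BR = T, leader payoff 3.
- Y: BR = T, leader payoff -4.
- Z: BR = M, leader payoff -3.
Among -2, 3, -4, -3, the best is 3 at X. Subgame-perfect outcome: (T, X) with payoffs (-1, 3).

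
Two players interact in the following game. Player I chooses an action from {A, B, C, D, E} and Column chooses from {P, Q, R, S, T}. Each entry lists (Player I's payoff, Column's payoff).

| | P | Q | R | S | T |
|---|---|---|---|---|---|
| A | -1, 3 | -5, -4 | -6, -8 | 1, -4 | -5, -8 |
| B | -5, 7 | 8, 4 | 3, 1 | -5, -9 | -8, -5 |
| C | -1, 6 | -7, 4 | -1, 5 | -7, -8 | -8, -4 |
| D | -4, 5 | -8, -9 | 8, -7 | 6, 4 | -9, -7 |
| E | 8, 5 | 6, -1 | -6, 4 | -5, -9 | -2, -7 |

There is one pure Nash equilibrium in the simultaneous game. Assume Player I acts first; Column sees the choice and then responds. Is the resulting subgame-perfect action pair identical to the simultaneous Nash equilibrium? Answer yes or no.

yes

Work backward from Column's decision.
- A: Column compares 3, -4, -8, -4, -8 and picks P; Player I would get -1.
- B: Column compares 7, 4, 1, -9, -5 and picks P; Player I would get -5.
- C: Column compares 6, 4, 5, -8, -4 and picks P; Player I would get -1.
- D: Column compares 5, -9, -7, 4, -7 and picks P; Player I would get -4.
- E: Column compares 5, -1, 4, -9, -7 and picks P; Player I would get 8.
Maximizing over -1, -5, -1, -4, 8, Player I chooses E. Subgame-perfect outcome: (E, P) with payoffs (8, 5).
For the simultaneous game, intersect best replies.
Player I's best replies: P→E; Q→B; R→D; S→D; T→E.
Column's best replies: A→P; B→P; C→P; D→P; E→P.
The unique mutual best reply is (E, P), giving (8, 5).
Sequential outcome (E, P) coincides with the Nash profile (E, P).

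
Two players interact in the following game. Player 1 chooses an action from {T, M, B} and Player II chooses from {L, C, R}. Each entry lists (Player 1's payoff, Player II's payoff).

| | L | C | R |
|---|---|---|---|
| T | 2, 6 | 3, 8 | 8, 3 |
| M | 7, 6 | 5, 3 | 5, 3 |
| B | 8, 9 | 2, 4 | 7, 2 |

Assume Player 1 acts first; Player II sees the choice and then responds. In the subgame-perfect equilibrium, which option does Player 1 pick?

Backward induction with Player 1 moving first.
- T: Player II compares 6, 8, 3 and picks C; Player 1 would get 3.
- M: Player II compares 6, 3, 3 and picks L; Player 1 would get 7.
- B: Player II compares 9, 4, 2 and picks L; Player 1 would get 8.
Maximizing over 3, 7, 8, Player 1 chooses B. Subgame-perfect outcome: (B, L) with payoffs (8, 9).

B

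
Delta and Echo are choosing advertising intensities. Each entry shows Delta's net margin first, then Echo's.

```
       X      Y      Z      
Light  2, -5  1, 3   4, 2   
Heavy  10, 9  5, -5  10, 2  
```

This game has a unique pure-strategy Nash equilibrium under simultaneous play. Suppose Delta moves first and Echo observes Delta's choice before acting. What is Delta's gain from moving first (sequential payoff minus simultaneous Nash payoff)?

Solve by backward induction (Delta leads).
- Light: BR = Y, leader payoff 1.
- Heavy: BR = X, leader payoff 10.
Delta's induced payoffs are 1, 10, so Delta commits to Heavy. Subgame-perfect outcome: (Heavy, X) with payoffs (10, 9).
Now find the simultaneous Nash equilibrium.
Delta's best replies: X→Heavy; Y→Heavy; Z→Heavy.
Echo's best replies: Light→Y; Heavy→X.
The unique mutual best reply is (Heavy, X), giving (10, 9).
Delta's commitment gain: 10 − 10 = 0.

0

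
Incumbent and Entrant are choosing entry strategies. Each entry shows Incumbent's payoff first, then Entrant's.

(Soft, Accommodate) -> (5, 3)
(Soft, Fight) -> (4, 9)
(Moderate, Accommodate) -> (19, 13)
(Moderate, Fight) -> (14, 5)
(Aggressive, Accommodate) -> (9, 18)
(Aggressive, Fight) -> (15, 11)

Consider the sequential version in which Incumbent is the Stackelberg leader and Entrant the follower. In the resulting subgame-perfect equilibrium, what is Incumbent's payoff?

19

Work backward from Entrant's decision.
- Soft → Entrant plays Fight (best of 3, 9); Incumbent gets 4.
- Moderate → Entrant plays Accommodate (best of 13, 5); Incumbent gets 19.
- Aggressive → Entrant plays Accommodate (best of 18, 11); Incumbent gets 9.
Among 4, 19, 9, the best is 19 at Moderate. Subgame-perfect outcome: (Moderate, Accommodate) with payoffs (19, 13).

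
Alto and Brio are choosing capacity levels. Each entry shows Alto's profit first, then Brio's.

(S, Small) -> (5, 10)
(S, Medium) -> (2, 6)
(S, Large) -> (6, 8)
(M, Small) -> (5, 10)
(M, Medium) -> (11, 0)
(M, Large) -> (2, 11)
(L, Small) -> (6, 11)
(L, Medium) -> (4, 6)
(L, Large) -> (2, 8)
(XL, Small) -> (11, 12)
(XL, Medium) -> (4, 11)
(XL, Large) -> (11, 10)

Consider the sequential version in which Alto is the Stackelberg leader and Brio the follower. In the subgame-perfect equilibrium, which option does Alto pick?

XL

Backward induction with Alto moving first.
- S: BR = Small, leader payoff 5.
- M: BR = Large, leader payoff 2.
- L: BR = Small, leader payoff 6.
- XL: BR = Small, leader payoff 11.
Among 5, 2, 6, 11, the best is 11 at XL. Subgame-perfect outcome: (XL, Small) with payoffs (11, 12).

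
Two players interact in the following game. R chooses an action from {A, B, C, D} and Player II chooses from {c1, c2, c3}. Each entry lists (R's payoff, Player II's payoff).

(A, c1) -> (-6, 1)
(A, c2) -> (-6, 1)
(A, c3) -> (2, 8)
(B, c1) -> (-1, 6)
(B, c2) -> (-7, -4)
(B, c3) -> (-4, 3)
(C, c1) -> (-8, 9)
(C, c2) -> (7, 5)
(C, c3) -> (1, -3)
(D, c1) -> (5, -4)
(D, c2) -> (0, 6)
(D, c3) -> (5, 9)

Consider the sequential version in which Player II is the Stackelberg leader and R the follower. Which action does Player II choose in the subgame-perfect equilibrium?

c3

Work backward from R's decision.
- c1: R compares -6, -1, -8, 5 and picks D; Player II would get -4.
- c2: R compares -6, -7, 7, 0 and picks C; Player II would get 5.
- c3: R compares 2, -4, 1, 5 and picks D; Player II would get 9.
Player II's induced payoffs are -4, 5, 9, so Player II commits to c3. Subgame-perfect outcome: (D, c3) with payoffs (5, 9).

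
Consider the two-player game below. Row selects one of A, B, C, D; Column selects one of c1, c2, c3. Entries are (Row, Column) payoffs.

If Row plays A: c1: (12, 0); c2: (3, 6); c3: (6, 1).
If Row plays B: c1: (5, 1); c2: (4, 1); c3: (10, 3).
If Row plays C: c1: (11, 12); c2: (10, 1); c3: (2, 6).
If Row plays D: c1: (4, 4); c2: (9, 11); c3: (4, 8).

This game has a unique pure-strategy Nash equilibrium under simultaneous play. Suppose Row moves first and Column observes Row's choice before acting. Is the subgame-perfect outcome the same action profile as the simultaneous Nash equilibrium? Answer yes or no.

no

Backward induction with Row moving first.
- A: BR = c2, leader payoff 3.
- B: BR = c3, leader payoff 10.
- C: BR = c1, leader payoff 11.
- D: BR = c2, leader payoff 9.
Maximizing over 3, 10, 11, 9, Row chooses C. Subgame-perfect outcome: (C, c1) with payoffs (11, 12).
Under simultaneous play:
Row's best replies: c1→A; c2→C; c3→B.
Column's best replies: A→c2; B→c3; C→c1; D→c2.
Only (B, c3) has each player best-responding; Nash payoffs (10, 3).
Sequential outcome (C, c1) differs from the Nash profile (B, c3).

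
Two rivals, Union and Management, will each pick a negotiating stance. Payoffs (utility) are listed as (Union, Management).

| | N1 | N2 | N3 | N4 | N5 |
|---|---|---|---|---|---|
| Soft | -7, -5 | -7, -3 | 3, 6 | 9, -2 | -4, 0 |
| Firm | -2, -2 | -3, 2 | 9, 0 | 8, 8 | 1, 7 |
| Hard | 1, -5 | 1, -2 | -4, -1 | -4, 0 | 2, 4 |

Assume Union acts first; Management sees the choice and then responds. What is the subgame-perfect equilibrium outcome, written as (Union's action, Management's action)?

(Firm, N4)

Management best-responds to each possible Union move:
- Soft → Management plays N3 (best of -5, -3, 6, -2, 0); Union gets 3.
- Firm → Management plays N4 (best of -2, 2, 0, 8, 7); Union gets 8.
- Hard → Management plays N5 (best of -5, -2, -1, 0, 4); Union gets 2.
Union's induced payoffs are 3, 8, 2, so Union commits to Firm. Subgame-perfect outcome: (Firm, N4) with payoffs (8, 8).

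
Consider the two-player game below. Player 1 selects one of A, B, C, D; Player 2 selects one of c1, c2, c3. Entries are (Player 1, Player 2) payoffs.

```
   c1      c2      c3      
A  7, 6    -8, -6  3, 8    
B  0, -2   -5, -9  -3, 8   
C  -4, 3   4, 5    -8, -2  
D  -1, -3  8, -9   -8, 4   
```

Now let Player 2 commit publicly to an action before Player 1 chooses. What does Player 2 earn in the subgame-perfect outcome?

Solve by backward induction (Player 2 leads).
- c1 → Player 1 plays A (best of 7, 0, -4, -1); Player 2 gets 6.
- c2 → Player 1 plays D (best of -8, -5, 4, 8); Player 2 gets -9.
- c3 → Player 1 plays A (best of 3, -3, -8, -8); Player 2 gets 8.
Among 6, -9, 8, the best is 8 at c3. Subgame-perfect outcome: (A, c3) with payoffs (3, 8).

8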